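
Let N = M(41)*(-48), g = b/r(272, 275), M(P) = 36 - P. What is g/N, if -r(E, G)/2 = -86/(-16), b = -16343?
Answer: 16343/2580 ≈ 6.3345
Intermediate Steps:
r(E, G) = -43/4 (r(E, G) = -(-172)/(-16) = -(-172)*(-1)/16 = -2*43/8 = -43/4)
g = 65372/43 (g = -16343/(-43/4) = -16343*(-4/43) = 65372/43 ≈ 1520.3)
N = 240 (N = (36 - 1*41)*(-48) = (36 - 41)*(-48) = -5*(-48) = 240)
g/N = (65372/43)/240 = (65372/43)*(1/240) = 16343/2580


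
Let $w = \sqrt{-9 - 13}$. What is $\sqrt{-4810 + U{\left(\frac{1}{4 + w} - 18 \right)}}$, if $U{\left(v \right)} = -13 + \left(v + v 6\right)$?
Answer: $\sqrt{7} \sqrt{\frac{-2827 - 707 i \sqrt{22}}{4 + i \sqrt{22}}} \approx 0.0061414 - 70.344 i$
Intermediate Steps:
$w = i \sqrt{22}$ ($w = \sqrt{-22} = i \sqrt{22} \approx 4.6904 i$)
$U{\left(v \right)} = -13 + 7 v$ ($U{\left(v \right)} = -13 + \left(v + 6 v\right) = -13 + 7 v$)
$\sqrt{-4810 + U{\left(\frac{1}{4 + w} - 18 \right)}} = \sqrt{-4810 - \left(13 - 7 \left(\frac{1}{4 + i \sqrt{22}} - 18\right)\right)} = \sqrt{-4810 - \left(13 - 7 \left(-18 + \frac{1}{4 + i \sqrt{22}}\right)\right)} = \sqrt{-4810 - \left(139 - \frac{7}{4 + i \sqrt{22}}\right)} = \sqrt{-4949 + \frac{7}{4 + i \sqrt{22}}}$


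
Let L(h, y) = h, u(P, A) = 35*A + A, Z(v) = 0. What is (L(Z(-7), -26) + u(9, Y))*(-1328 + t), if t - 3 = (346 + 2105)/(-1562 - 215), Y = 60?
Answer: -5091068160/1777 ≈ -2.8650e+6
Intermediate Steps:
u(P, A) = 36*A
t = 2880/1777 (t = 3 + (346 + 2105)/(-1562 - 215) = 3 + 2451/(-1777) = 3 + 2451*(-1/1777) = 3 - 2451/1777 = 2880/1777 ≈ 1.6207)
(L(Z(-7), -26) + u(9, Y))*(-1328 + t) = (0 + 36*60)*(-1328 + 2880/1777) = (0 + 2160)*(-2356976/1777) = 2160*(-2356976/1777) = -5091068160/1777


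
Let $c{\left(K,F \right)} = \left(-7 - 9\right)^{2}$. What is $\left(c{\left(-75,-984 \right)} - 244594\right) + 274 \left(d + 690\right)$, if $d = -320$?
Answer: $-142958$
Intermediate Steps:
$c{\left(K,F \right)} = 256$ ($c{\left(K,F \right)} = \left(-16\right)^{2} = 256$)
$\left(c{\left(-75,-984 \right)} - 244594\right) + 274 \left(d + 690\right) = \left(256 - 244594\right) + 274 \left(-320 + 690\right) = -244338 + 274 \cdot 370 = -244338 + 101380 = -142958$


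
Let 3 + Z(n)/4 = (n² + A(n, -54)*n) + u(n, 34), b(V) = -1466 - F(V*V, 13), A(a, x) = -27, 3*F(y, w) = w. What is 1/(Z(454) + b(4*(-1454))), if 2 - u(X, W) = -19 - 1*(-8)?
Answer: 3/2322005 ≈ 1.2920e-6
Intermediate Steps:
F(y, w) = w/3
b(V) = -4411/3 (b(V) = -1466 - 13/3 = -4411/3)
u(X, W) = 13 (u(X, W) = 2 - (-19 - 1*(-8)) = 2 - (-19 + 8) = 2 - 1*(-11) = 2 + 11 = 13)
Z(n) = 40 - 108*n + 4*n² (Z(n) = -12 + 4*((n² - 27*n) + 13) = -12 + 4*(13 + n² - 27*n) = -12 + (52 - 108*n + 4*n²) = 40 - 108*n + 4*n²)
1/(Z(454) + b(4*(-1454))) = 1/((40 - 108*454 + 4*454²) - 4411/3) = 1/((40 - 49032 + 4*206116) - 4411/3) = 1/((40 - 49032 + 824464) - 4411/3) = 1/(775472 - 4411/3) = 1/(2322005/3) = 3/2322005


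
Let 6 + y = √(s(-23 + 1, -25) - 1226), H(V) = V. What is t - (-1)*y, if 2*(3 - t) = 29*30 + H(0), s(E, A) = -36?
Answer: -438 + I*√1262 ≈ -438.0 + 35.525*I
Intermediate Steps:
y = -6 + I*√1262 (y = -6 + √(-36 - 1226) = -6 + √(-1262) = -6 + I*√1262 ≈ -6.0 + 35.525*I)
t = -432 (t = 3 - (29*30 + 0)/2 = 3 - (870 + 0)/2 = 3 - ½*870 = 3 - 435 = -432)
t - (-1)*y = -432 - (-1)*(-6 + I*√1262) = -432 - (6 - I*√1262) = -432 + (-6 + I*√1262) = -438 + I*√1262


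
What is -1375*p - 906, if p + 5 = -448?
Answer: 621969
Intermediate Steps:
p = -453 (p = -5 - 448 = -453)
-1375*p - 906 = -1375*(-453) - 906 = 622875 - 906 = 621969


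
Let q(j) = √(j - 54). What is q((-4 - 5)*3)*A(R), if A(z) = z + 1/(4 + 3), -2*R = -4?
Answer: 135*I/7 ≈ 19.286*I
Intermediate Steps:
R = 2 (R = -½*(-4) = 2)
A(z) = ⅐ + z (A(z) = z + 1/7 = z + ⅐ = ⅐ + z)
q(j) = √(-54 + j)
q((-4 - 5)*3)*A(R) = √(-54 + (-4 - 5)*3)*(⅐ + 2) = √(-54 - 9*3)*(15/7) = √(-54 - 27)*(15/7) = √(-81)*(15/7) = (9*I)*(15/7) = 135*I/7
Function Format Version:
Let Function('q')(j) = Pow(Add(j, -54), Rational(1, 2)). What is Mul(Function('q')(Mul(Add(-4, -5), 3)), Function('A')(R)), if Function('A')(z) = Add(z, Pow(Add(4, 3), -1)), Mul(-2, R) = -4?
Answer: Mul(Rational(135, 7), I) ≈ Mul(19.286, I)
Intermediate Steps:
R = 2 (R = Mul(Rational(-1, 2), -4) = 2)
Function('A')(z) = Add(Rational(1, 7), z) (Function('A')(z) = Add(z, Pow(7, -1)) = Add(z, Rational(1, 7)) = Add(Rational(1, 7), z))
Function('q')(j) = Pow(Add(-54, j), Rational(1, 2))
Mul(Function('q')(Mul(Add(-4, -5), 3)), Function('A')(R)) = Mul(Pow(Add(-54, Mul(Add(-4, -5), 3)), Rational(1, 2)), Add(Rational(1, 7), 2)) = Mul(Pow(Add(-54, Mul(-9, 3)), Rational(1, 2)), Rational(15, 7)) = Mul(Pow(Add(-54, -27), Rational(1, 2)), Rational(15, 7)) = Mul(Pow(-81, Rational(1, 2)), Rational(15, 7)) = Mul(Mul(9, I), Rational(15, 7)) = Mul(Rational(135, 7), I)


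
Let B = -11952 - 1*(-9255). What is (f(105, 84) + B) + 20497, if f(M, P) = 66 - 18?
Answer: 17848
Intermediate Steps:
B = -2697 (B = -11952 + 9255 = -2697)
f(M, P) = 48
(f(105, 84) + B) + 20497 = (48 - 2697) + 20497 = -2649 + 20497 = 17848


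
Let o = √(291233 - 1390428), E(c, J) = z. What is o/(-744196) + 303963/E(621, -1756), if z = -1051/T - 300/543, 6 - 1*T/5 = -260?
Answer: -73173012990/323231 - I*√1099195/744196 ≈ -2.2638e+5 - 0.0014088*I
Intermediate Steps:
T = 1330 (T = 30 - 5*(-260) = 30 + 1300 = 1330)
z = -323231/240730 (z = -1051/1330 - 300/543 = -1051*1/1330 - 300*1/543 = -1051/1330 - 100/181 = -323231/240730 ≈ -1.3427)
E(c, J) = -323231/240730
o = I*√1099195 (o = √(-1099195) = I*√1099195 ≈ 1048.4*I)
o/(-744196) + 303963/E(621, -1756) = (I*√1099195)/(-744196) + 303963/(-323231/240730) = (I*√1099195)*(-1/744196) + 303963*(-240730/323231) = -I*√1099195/744196 - 73173012990/323231 = -73173012990/323231 - I*√1099195/744196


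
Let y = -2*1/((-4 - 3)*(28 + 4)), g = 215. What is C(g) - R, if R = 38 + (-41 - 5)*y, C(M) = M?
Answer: 9935/56 ≈ 177.41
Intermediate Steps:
y = 1/112 (y = -2/((-7*32)) = -2/(-224) = -2*(-1/224) = 1/112 ≈ 0.0089286)
R = 2105/56 (R = 38 + (-41 - 5)*(1/112) = 38 - 46*1/112 = 38 - 23/56 = 2105/56 ≈ 37.589)
C(g) - R = 215 - 1*2105/56 = 215 - 2105/56 = 9935/56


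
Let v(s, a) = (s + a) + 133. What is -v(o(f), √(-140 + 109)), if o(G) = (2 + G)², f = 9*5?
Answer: -2342 - I*√31 ≈ -2342.0 - 5.5678*I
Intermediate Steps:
f = 45
v(s, a) = 133 + a + s (v(s, a) = (a + s) + 133 = 133 + a + s)
-v(o(f), √(-140 + 109)) = -(133 + √(-140 + 109) + (2 + 45)²) = -(133 + √(-31) + 47²) = -(133 + I*√31 + 2209) = -(2342 + I*√31) = -2342 - I*√31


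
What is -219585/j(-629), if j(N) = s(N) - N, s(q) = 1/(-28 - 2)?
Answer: -6587550/18869 ≈ -349.12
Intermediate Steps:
s(q) = -1/30 (s(q) = 1/(-30) = -1/30)
j(N) = -1/30 - N
-219585/j(-629) = -219585/(-1/30 - 1*(-629)) = -219585/(-1/30 + 629) = -219585/18869/30 = -219585*30/18869 = -6587550/18869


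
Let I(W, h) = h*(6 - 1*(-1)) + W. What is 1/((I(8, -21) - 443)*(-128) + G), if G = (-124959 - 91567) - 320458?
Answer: -1/462488 ≈ -2.1622e-6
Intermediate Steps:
I(W, h) = W + 7*h (I(W, h) = h*(6 + 1) + W = h*7 + W = 7*h + W = W + 7*h)
G = -536984 (G = -216526 - 320458 = -536984)
1/((I(8, -21) - 443)*(-128) + G) = 1/(((8 + 7*(-21)) - 443)*(-128) - 536984) = 1/(((8 - 147) - 443)*(-128) - 536984) = 1/((-139 - 443)*(-128) - 536984) = 1/(-582*(-128) - 536984) = 1/(74496 - 536984) = 1/(-462488) = -1/462488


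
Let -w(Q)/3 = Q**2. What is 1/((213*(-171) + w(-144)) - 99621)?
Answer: -1/198252 ≈ -5.0441e-6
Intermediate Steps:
w(Q) = -3*Q**2
1/((213*(-171) + w(-144)) - 99621) = 1/((213*(-171) - 3*(-144)**2) - 99621) = 1/((-36423 - 3*20736) - 99621) = 1/((-36423 - 62208) - 99621) = 1/(-98631 - 99621) = 1/(-198252) = -1/198252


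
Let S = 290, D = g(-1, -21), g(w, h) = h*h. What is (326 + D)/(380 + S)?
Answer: 767/670 ≈ 1.1448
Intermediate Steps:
g(w, h) = h**2
D = 441 (D = (-21)**2 = 441)
(326 + D)/(380 + S) = (326 + 441)/(380 + 290) = 767/670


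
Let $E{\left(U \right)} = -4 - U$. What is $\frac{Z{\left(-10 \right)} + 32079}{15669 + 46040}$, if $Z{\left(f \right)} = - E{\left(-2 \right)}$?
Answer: $\frac{32081}{61709} \approx 0.51988$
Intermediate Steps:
$Z{\left(f \right)} = 2$ ($Z{\left(f \right)} = - (-4 - -2) = - (-4 + 2) = \left(-1\right) \left(-2\right) = 2$)
$\frac{Z{\left(-10 \right)} + 32079}{15669 + 46040} = \frac{2 + 32079}{15669 + 46040} = \frac{32081}{61709}$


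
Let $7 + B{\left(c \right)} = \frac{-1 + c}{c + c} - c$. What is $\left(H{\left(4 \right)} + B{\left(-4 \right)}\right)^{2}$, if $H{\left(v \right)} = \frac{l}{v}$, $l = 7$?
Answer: $\frac{25}{64} \approx 0.39063$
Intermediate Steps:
$H{\left(v \right)} = \frac{7}{v}$
$B{\left(c \right)} = -7 - c + \frac{-1 + c}{2 c}$ ($B{\left(c \right)} = -7 - \left(c - \frac{-1 + c}{c + c}\right) = -7 - \left(c - \frac{-1 + c}{2 c}\right) = -7 - c + \frac{-1 + c}{2 c}$)
$\left(H{\left(4 \right)} + B{\left(-4 \right)}\right)^{2} = \left(\frac{7}{4} - \left(\frac{5}{2} - \frac{1}{8}\right)\right)^{2} = \left(7 \cdot \frac{1}{4} - \frac{19}{8}\right)^{2} = \left(\frac{7}{4} + \left(- \frac{13}{2} + 4 + \frac{1}{8}\right)\right)^{2} = \left(\frac{7}{4} - \frac{19}{8}\right)^{2} = \left(- \frac{5}{8}\right)^{2} = \frac{25}{64}$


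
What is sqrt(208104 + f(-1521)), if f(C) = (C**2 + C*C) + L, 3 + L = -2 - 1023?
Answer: sqrt(4833958) ≈ 2198.6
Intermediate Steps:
L = -1028 (L = -3 + (-2 - 1023) = -3 - 1025 = -1028)
f(C) = -1028 + 2*C**2 (f(C) = (C**2 + C*C) - 1028 = (C**2 + C**2) - 1028 = 2*C**2 - 1028 = -1028 + 2*C**2)
sqrt(208104 + f(-1521)) = sqrt(208104 + (-1028 + 2*(-1521)**2)) = sqrt(208104 + (-1028 + 2*2313441)) = sqrt(208104 + (-1028 + 4626882)) = sqrt(208104 + 4625854) = sqrt(4833958)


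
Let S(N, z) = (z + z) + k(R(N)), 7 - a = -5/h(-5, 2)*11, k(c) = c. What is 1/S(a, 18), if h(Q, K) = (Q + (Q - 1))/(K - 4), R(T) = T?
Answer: 1/53 ≈ 0.018868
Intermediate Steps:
h(Q, K) = (-1 + 2*Q)/(-4 + K) (h(Q, K) = (Q + (-1 + Q))/(-4 + K) = (-1 + 2*Q)/(-4 + K))
a = 17 (a = 7 - (-5*(-4 + 2)/(-1 + 2*(-5)))*11 = 7 - (-5*(-2/(-1 - 10)))*11 = 7 - (-5/((-½*(-11))))*11 = 7 - (-5/11/2)*11 = 7 - (-5*2/11)*11 = 7 - (-10)*11/11 = 7 - 1*(-10) = 7 + 10 = 17)
S(N, z) = N + 2*z (S(N, z) = (z + z) + N = 2*z + N = N + 2*z)
1/S(a, 18) = 1/(17 + 2*18) = 1/(17 + 36) = 1/53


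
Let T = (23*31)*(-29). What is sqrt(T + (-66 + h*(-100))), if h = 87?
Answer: I*sqrt(29443) ≈ 171.59*I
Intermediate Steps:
T = -20677 (T = 713*(-29) = -20677)
sqrt(T + (-66 + h*(-100))) = sqrt(-20677 + (-66 + 87*(-100))) = sqrt(-20677 + (-66 - 8700)) = sqrt(-20677 - 8766) = sqrt(-29443) = I*sqrt(29443)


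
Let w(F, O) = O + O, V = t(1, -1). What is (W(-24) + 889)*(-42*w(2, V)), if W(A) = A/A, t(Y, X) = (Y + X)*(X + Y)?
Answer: 0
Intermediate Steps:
t(Y, X) = (X + Y)**2 (t(Y, X) = (X + Y)*(X + Y) = (X + Y)**2)
V = 0 (V = (-1 + 1)**2 = 0**2 = 0)
W(A) = 1
w(F, O) = 2*O
(W(-24) + 889)*(-42*w(2, V)) = (1 + 889)*(-84*0) = 890*(-42*0) = 890*0 = 0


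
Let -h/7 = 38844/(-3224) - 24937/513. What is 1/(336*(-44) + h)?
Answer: -31806/456714769 ≈ -6.9641e-5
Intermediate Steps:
h = 13505135/31806 (h = -7*(38844/(-3224) - 24937/513) = -7*(38844*(-1/3224) - 24937*1/513) = -7*(-747/62 - 24937/513) = -7*(-1929305/31806) = 13505135/31806 ≈ 424.61)
1/(336*(-44) + h) = 1/(336*(-44) + 13505135/31806) = 1/(-14784 + 13505135/31806) = 1/(-456714769/31806) = -31806/456714769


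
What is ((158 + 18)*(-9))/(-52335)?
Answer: 176/5815 ≈ 0.030267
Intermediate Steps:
((158 + 18)*(-9))/(-52335) = (176*(-9))*(-1/52335) = -1584*(-1/52335) = 176/5815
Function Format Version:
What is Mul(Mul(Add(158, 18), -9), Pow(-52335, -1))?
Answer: Rational(176, 5815) ≈ 0.030267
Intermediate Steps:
Mul(Mul(Add(158, 18), -9), Pow(-52335, -1)) = Mul(Mul(176, -9), Rational(-1, 52335)) = Mul(-1584, Rational(-1, 52335)) = Rational(176, 5815)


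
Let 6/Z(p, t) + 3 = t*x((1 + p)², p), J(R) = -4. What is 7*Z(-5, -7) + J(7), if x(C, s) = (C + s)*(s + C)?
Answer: -1721/425 ≈ -4.0494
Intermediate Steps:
x(C, s) = (C + s)² (x(C, s) = (C + s)*(C + s) = (C + s)²)
Z(p, t) = 6/(-3 + t*(p + (1 + p)²)²) (Z(p, t) = 6/(-3 + t*((1 + p)² + p)²) = 6/(-3 + t*(p + (1 + p)²)²))
7*Z(-5, -7) + J(7) = 7*(6/(-3 - 7*(-5 + (1 - 5)²)²)) - 4 = 7*(6/(-3 - 7*(-5 + (-4)²)²)) - 4 = 7*(6/(-3 - 7*(-5 + 16)²)) - 4 = 7*(6/(-3 - 7*11²)) - 4 = 7*(6/(-3 - 7*121)) - 4 = 7*(6/(-3 - 847)) - 4 = 7*(6/(-850)) - 4 = 7*(6*(-1/850)) - 4 = 7*(-3/425) - 4 = -21/425 - 4 = -1721/425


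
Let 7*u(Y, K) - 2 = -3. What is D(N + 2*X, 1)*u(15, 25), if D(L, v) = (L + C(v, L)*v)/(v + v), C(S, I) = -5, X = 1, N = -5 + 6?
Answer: 1/7 ≈ 0.14286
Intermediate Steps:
u(Y, K) = -1/7 (u(Y, K) = 2/7 + (1/7)*(-3) = 2/7 - 3/7 = -1/7)
N = 1
D(L, v) = (L - 5*v)/(2*v) (D(L, v) = (L - 5*v)/(v + v) = (L - 5*v)/((2*v)) = (L - 5*v)*(1/(2*v)) = (L - 5*v)/(2*v))
D(N + 2*X, 1)*u(15, 25) = ((1/2)*((1 + 2*1) - 5*1)/1)*(-1/7) = ((1/2)*1*((1 + 2) - 5))*(-1/7) = ((1/2)*1*(3 - 5))*(-1/7) = ((1/2)*1*(-2))*(-1/7) = -1*(-1/7) = 1/7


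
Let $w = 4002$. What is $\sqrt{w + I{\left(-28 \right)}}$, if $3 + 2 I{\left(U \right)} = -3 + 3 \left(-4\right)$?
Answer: $11 \sqrt{33} \approx 63.19$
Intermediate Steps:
$I{\left(U \right)} = -9$ ($I{\left(U \right)} = - \frac{3}{2} + \frac{-3 + 3 \left(-4\right)}{2} = - \frac{3}{2} + \frac{-3 - 12}{2} = - \frac{3}{2} + \frac{1}{2} \left(-15\right) = - \frac{3}{2} - \frac{15}{2} = -9$)
$\sqrt{w + I{\left(-28 \right)}} = \sqrt{4002 - 9} = \sqrt{3993} = 11 \sqrt{33}$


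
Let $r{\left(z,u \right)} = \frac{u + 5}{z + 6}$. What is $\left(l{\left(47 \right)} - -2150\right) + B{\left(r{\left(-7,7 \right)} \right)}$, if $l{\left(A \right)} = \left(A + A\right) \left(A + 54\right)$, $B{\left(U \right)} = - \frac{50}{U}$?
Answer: $\frac{69889}{6} \approx 11648.0$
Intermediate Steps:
$r{\left(z,u \right)} = \frac{5 + u}{6 + z}$
$l{\left(A \right)} = 2 A \left(54 + A\right)$
$\left(l{\left(47 \right)} - -2150\right) + B{\left(r{\left(-7,7 \right)} \right)} = \left(2 \cdot 47 \left(54 + 47\right) - -2150\right) - \frac{50}{\frac{1}{6 - 7} \left(5 + 7\right)} = \left(2 \cdot 47 \cdot 101 + 2150\right) - \frac{50}{\frac{1}{-1} \cdot 12} = \left(9494 + 2150\right) - \frac{50}{\left(-1\right) 12} = 11644 - \frac{50}{-12} = 11644 - - \frac{25}{6} = 11644 + \frac{25}{6} = \frac{69889}{6}$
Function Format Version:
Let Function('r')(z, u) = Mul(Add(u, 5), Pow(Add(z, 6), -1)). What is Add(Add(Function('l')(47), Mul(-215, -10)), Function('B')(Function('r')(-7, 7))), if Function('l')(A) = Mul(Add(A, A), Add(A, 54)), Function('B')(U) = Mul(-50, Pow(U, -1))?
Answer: Rational(69889, 6) ≈ 11648.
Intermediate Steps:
Function('r')(z, u) = Mul(Pow(Add(6, z), -1), Add(5, u)) (Function('r')(z, u) = Mul(Add(5, u), Pow(Add(6, z), -1)) = Mul(Pow(Add(6, z), -1), Add(5, u)))
Function('l')(A) = Mul(2, A, Add(54, A)) (Function('l')(A) = Mul(Mul(2, A), Add(54, A)) = Mul(2, A, Add(54, A)))
Add(Add(Function('l')(47), Mul(-215, -10)), Function('B')(Function('r')(-7, 7))) = Add(Add(Mul(2, 47, Add(54, 47)), Mul(-215, -10)), Mul(-50, Pow(Mul(Pow(Add(6, -7), -1), Add(5, 7)), -1))) = Add(Add(Mul(2, 47, 101), 2150), Mul(-50, Pow(Mul(Pow(-1, -1), 12), -1))) = Add(Add(9494, 2150), Mul(-50, Pow(Mul(-1, 12), -1))) = Add(11644, Mul(-50, Pow(-12, -1))) = Add(11644, Mul(-50, Rational(-1, 12))) = Add(11644, Rational(25, 6)) = Rational(69889, 6)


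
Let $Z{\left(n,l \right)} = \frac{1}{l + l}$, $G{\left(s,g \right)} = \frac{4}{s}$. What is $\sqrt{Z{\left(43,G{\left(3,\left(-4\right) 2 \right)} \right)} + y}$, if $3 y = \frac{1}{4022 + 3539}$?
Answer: $\frac{\sqrt{3087473862}}{90732} \approx 0.61241$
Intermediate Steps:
$y = \frac{1}{22683}$ ($y = \frac{1}{3 \left(4022 + 3539\right)} = \frac{1}{3 \cdot 7561} = \frac{1}{3} \cdot \frac{1}{7561} = \frac{1}{22683} \approx 4.4086 \cdot 10^{-5}$)
$Z{\left(n,l \right)} = \frac{1}{2 l}$
$\sqrt{Z{\left(43,G{\left(3,\left(-4\right) 2 \right)} \right)} + y} = \sqrt{\frac{1}{2 \cdot \frac{4}{3}} + \frac{1}{22683}} = \sqrt{\frac{1}{2} \cdot \frac{3}{4} + \frac{1}{22683}} = \sqrt{\frac{3}{8} + \frac{1}{22683}} = \sqrt{\frac{68057}{181464}} = \frac{\sqrt{3087473862}}{90732}$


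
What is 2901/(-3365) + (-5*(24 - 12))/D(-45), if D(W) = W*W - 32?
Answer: -5983593/6706445 ≈ -0.89222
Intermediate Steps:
D(W) = -32 + W² (D(W) = W² - 32 = -32 + W²)
2901/(-3365) + (-5*(24 - 12))/D(-45) = 2901/(-3365) + (-5*(24 - 12))/(-32 + (-45)²) = 2901*(-1/3365) + (-5*12)/(-32 + 2025) = -2901/3365 - 60/1993 = -5983593/6706445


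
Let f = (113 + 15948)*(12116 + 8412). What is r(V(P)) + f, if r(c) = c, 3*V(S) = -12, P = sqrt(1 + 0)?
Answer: 329700204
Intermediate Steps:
P = 1 (P = sqrt(1) = 1)
V(S) = -4 (V(S) = (1/3)*(-12) = -4)
f = 329700208 (f = 16061*20528 = 329700208)
r(V(P)) + f = -4 + 329700208 = 329700204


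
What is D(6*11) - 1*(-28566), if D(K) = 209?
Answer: 28775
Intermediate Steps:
D(6*11) - 1*(-28566) = 209 - 1*(-28566) = 209 + 28566 = 28775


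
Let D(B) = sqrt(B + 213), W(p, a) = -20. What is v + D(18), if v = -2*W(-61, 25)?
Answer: 40 + sqrt(231) ≈ 55.199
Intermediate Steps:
D(B) = sqrt(213 + B)
v = 40 (v = -2*(-20) = 40)
v + D(18) = 40 + sqrt(213 + 18) = 40 + sqrt(231)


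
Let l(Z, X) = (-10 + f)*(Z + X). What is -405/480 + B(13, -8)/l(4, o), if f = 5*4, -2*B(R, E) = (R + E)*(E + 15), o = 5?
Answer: -299/288 ≈ -1.0382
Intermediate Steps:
B(R, E) = -(15 + E)*(E + R)/2 (B(R, E) = -(R + E)*(E + 15)/2 = -(E + R)*(15 + E)/2 = -(15 + E)*(E + R)/2)
f = 20
l(Z, X) = 10*X + 10*Z (l(Z, X) = (-10 + 20)*(Z + X) = 10*(X + Z) = 10*X + 10*Z)
-405/480 + B(13, -8)/l(4, o) = -405/480 + (-15/2*(-8) - 15/2*13 - 1/2*(-8)**2 - 1/2*(-8)*13)/(10*5 + 10*4) = -405*1/480 + (60 - 195/2 - 1/2*64 + 52)/(50 + 40) = -27/32 + (60 - 195/2 - 32 + 52)/90 = -27/32 - 35/2*1/90 = -27/32 - 7/36 = -299/288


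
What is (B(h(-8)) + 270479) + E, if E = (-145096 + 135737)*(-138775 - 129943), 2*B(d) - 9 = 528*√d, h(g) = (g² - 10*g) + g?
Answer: 5030404491/2 + 528*√34 ≈ 2.5152e+9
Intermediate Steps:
h(g) = g² - 9*g
B(d) = 9/2 + 264*√d (B(d) = 9/2 + (528*√d)/2 = 9/2 + 264*√d)
E = 2514931762 (E = -9359*(-268718) = 2514931762)
(B(h(-8)) + 270479) + E = ((9/2 + 264*√(-8*(-9 - 8))) + 270479) + 2514931762 = ((9/2 + 264*√(-8*(-17))) + 270479) + 2514931762 = ((9/2 + 264*√136) + 270479) + 2514931762 = ((9/2 + 264*(2*√34)) + 270479) + 2514931762 = ((9/2 + 528*√34) + 270479) + 2514931762 = (540967/2 + 528*√34) + 2514931762 = 5030404491/2 + 528*√34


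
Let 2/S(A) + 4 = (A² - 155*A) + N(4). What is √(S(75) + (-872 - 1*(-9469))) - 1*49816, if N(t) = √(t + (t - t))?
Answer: -49816 + 2*√19356146899/3001 ≈ -49723.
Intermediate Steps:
N(t) = √t (N(t) = √(t + 0) = √t)
S(A) = 2/(-2 + A² - 155*A) (S(A) = 2/(-4 + ((A² - 155*A) + √4)) = 2/(-4 + ((A² - 155*A) + 2)) = 2/(-4 + (2 + A² - 155*A)) = 2/(-2 + A² - 155*A))
√(S(75) + (-872 - 1*(-9469))) - 1*49816 = √(2/(-2 + 75² - 155*75) + (-872 - 1*(-9469))) - 1*49816 = √(2/(-2 + 5625 - 11625) + (-872 + 9469)) - 49816 = √(2/(-6002) + 8597) - 49816 = √(2*(-1/6002) + 8597) - 49816 = √(-1/3001 + 8597) - 49816 = √(25799596/3001) - 49816 = 2*√19356146899/3001 - 49816 = -49816 + 2*√19356146899/3001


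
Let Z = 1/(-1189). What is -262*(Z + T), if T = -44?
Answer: 13707054/1189 ≈ 11528.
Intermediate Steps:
Z = -1/1189 ≈ -0.00084104
-262*(Z + T) = -262*(-1/1189 - 44) = -262*(-52317/1189) = 13707054/1189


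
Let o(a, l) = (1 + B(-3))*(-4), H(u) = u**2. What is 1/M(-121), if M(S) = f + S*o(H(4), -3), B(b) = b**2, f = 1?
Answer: 1/4841 ≈ 0.00020657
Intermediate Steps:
o(a, l) = -40 (o(a, l) = (1 + (-3)**2)*(-4) = (1 + 9)*(-4) = 10*(-4) = -40)
M(S) = 1 - 40*S (M(S) = 1 + S*(-40) = 1 - 40*S)
1/M(-121) = 1/(1 - 40*(-121)) = 1/(1 + 4840) = 1/4841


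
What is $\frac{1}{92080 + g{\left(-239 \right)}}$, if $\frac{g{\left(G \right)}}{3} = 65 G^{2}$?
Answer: $\frac{1}{11230675} \approx 8.9042 \cdot 10^{-8}$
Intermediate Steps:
$g{\left(G \right)} = 195 G^{2}$ ($g{\left(G \right)} = 3 \cdot 65 G^{2} = 195 G^{2}$)
$\frac{1}{92080 + g{\left(-239 \right)}} = \frac{1}{92080 + 195 \left(-239\right)^{2}} = \frac{1}{92080 + 195 \cdot 57121} = \frac{1}{92080 + 11138595} = \frac{1}{11230675}$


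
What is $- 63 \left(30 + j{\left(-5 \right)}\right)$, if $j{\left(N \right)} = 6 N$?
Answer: $0$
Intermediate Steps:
$- 63 \left(30 + j{\left(-5 \right)}\right) = - 63 \left(30 + 6 \left(-5\right)\right) = - 63 \left(30 - 30\right) = \left(-63\right) 0 = 0$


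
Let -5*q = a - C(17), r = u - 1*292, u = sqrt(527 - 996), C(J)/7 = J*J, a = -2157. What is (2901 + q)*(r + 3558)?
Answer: 12205042 + 3737*I*sqrt(469) ≈ 1.2205e+7 + 80930.0*I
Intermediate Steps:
C(J) = 7*J**2 (C(J) = 7*(J*J) = 7*J**2)
u = I*sqrt(469) (u = sqrt(-469) = I*sqrt(469) ≈ 21.656*I)
r = -292 + I*sqrt(469) (r = I*sqrt(469) - 1*292 = I*sqrt(469) - 292 = -292 + I*sqrt(469) ≈ -292.0 + 21.656*I)
q = 836 (q = -(-2157 - 7*17**2)/5 = -(-2157 - 7*289)/5 = -(-2157 - 1*2023)/5 = -(-2157 - 2023)/5 = -1/5*(-4180) = 836)
(2901 + q)*(r + 3558) = (2901 + 836)*((-292 + I*sqrt(469)) + 3558) = 3737*(3266 + I*sqrt(469)) = 12205042 + 3737*I*sqrt(469)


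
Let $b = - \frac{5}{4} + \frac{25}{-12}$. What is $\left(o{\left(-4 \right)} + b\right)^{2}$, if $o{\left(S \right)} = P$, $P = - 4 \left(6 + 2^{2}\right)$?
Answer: $\frac{16900}{9} \approx 1877.8$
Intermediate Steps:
$b = - \frac{10}{3}$ ($b = \left(-5\right) \frac{1}{4} + 25 \left(- \frac{1}{12}\right) = - \frac{5}{4} - \frac{25}{12} = - \frac{10}{3} \approx -3.3333$)
$P = -40$ ($P = - 4 \left(6 + 4\right) = \left(-4\right) 10 = -40$)
$o{\left(S \right)} = -40$
$\left(o{\left(-4 \right)} + b\right)^{2} = \left(-40 - \frac{10}{3}\right)^{2} = \left(- \frac{130}{3}\right)^{2} = \frac{16900}{9}$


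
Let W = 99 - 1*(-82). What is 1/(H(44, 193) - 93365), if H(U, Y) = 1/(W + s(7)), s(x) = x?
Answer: -188/17552619 ≈ -1.0711e-5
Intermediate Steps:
W = 181 (W = 99 + 82 = 181)
H(U, Y) = 1/188 (H(U, Y) = 1/(181 + 7) = 1/188)
1/(H(44, 193) - 93365) = 1/(1/188 - 93365) = 1/(-17552619/188) = -188/17552619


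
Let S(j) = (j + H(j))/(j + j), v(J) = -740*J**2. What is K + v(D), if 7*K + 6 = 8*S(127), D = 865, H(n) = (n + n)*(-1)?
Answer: -3875805510/7 ≈ -5.5369e+8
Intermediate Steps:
H(n) = -2*n (H(n) = (2*n)*(-1) = -2*n)
S(j) = -1/2 (S(j) = (j - 2*j)/(j + j) = (-j)/((2*j)) = (-j)*(1/(2*j)) = -1/2)
K = -10/7 (K = -6/7 + (8*(-1/2))/7 = -6/7 + (1/7)*(-4) = -6/7 - 4/7 = -10/7 ≈ -1.4286)
K + v(D) = -10/7 - 740*865**2 = -10/7 - 740*748225 = -10/7 - 553686500 = -3875805510/7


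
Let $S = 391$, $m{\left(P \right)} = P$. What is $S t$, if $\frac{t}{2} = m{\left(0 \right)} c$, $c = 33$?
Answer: $0$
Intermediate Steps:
$t = 0$ ($t = 2 \cdot 0 \cdot 33 = 2 \cdot 0 = 0$)
$S t = 391 \cdot 0 = 0$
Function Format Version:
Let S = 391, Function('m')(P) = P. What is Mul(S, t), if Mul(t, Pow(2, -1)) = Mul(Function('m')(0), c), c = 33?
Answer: 0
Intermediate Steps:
t = 0 (t = Mul(2, Mul(0, 33)) = Mul(2, 0) = 0)
Mul(S, t) = Mul(391, 0) = 0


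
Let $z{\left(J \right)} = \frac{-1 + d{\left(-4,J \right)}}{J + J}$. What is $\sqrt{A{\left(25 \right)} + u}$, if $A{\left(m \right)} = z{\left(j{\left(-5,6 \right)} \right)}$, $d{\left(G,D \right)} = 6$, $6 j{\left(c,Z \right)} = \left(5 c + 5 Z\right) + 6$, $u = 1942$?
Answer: $\frac{\sqrt{235147}}{11} \approx 44.084$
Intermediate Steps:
$j{\left(c,Z \right)} = 1 + \frac{5 Z}{6} + \frac{5 c}{6}$ ($j{\left(c,Z \right)} = \frac{\left(5 c + 5 Z\right) + 6}{6} = \frac{\left(5 Z + 5 c\right) + 6}{6} = \frac{6 + 5 Z + 5 c}{6} = 1 + \frac{5 Z}{6} + \frac{5 c}{6}$)
$z{\left(J \right)} = \frac{5}{2 J}$ ($z{\left(J \right)} = \frac{-1 + 6}{J + J} = \frac{5}{2 J}$)
$A{\left(m \right)} = \frac{15}{11}$ ($A{\left(m \right)} = \frac{5}{2 \left(1 + \frac{5}{6} \cdot 6 + \frac{5}{6} \left(-5\right)\right)} = \frac{5}{2 \left(1 + 5 - \frac{25}{6}\right)} = \frac{5}{2 \cdot \frac{11}{6}} = \frac{5}{2} \cdot \frac{6}{11} = \frac{15}{11}$)
$\sqrt{A{\left(25 \right)} + u} = \sqrt{\frac{15}{11} + 1942} = \sqrt{\frac{21377}{11}} = \frac{\sqrt{235147}}{11}$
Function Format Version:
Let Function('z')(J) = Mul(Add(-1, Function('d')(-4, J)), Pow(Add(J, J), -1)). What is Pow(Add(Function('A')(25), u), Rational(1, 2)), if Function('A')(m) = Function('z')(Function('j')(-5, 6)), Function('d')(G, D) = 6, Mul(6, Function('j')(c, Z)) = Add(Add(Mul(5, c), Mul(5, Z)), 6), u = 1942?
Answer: Mul(Rational(1, 11), Pow(235147, Rational(1, 2))) ≈ 44.084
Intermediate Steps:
Function('j')(c, Z) = Add(1, Mul(Rational(5, 6), Z), Mul(Rational(5, 6), c)) (Function('j')(c, Z) = Mul(Rational(1, 6), Add(Add(Mul(5, c), Mul(5, Z)), 6)) = Mul(Rational(1, 6), Add(Add(Mul(5, Z), Mul(5, c)), 6)) = Mul(Rational(1, 6), Add(6, Mul(5, Z), Mul(5, c))) = Add(1, Mul(Rational(5, 6), Z), Mul(Rational(5, 6), c)))
Function('z')(J) = Mul(Rational(5, 2), Pow(J, -1)) (Function('z')(J) = Mul(Add(-1, 6), Pow(Add(J, J), -1)) = Mul(5, Pow(Mul(2, J), -1)) = Mul(5, Mul(Rational(1, 2), Pow(J, -1))) = Mul(Rational(5, 2), Pow(J, -1)))
Function('A')(m) = Rational(15, 11) (Function('A')(m) = Mul(Rational(5, 2), Pow(Add(1, Mul(Rational(5, 6), 6), Mul(Rational(5, 6), -5)), -1)) = Mul(Rational(5, 2), Pow(Add(1, 5, Rational(-25, 6)), -1)) = Mul(Rational(5, 2), Pow(Rational(11, 6), -1)) = Mul(Rational(5, 2), Rational(6, 11)) = Rational(15, 11))
Pow(Add(Function('A')(25), u), Rational(1, 2)) = Pow(Add(Rational(15, 11), 1942), Rational(1, 2)) = Pow(Rational(21377, 11), Rational(1, 2)) = Mul(Rational(1, 11), Pow(235147, Rational(1, 2)))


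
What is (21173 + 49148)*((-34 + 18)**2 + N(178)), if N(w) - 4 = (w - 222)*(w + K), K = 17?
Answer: -585070720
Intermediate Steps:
N(w) = 4 + (-222 + w)*(17 + w) (N(w) = 4 + (w - 222)*(w + 17) = 4 + (-222 + w)*(17 + w))
(21173 + 49148)*((-34 + 18)**2 + N(178)) = (21173 + 49148)*((-34 + 18)**2 + (-3770 + 178**2 - 205*178)) = 70321*((-16)**2 + (-3770 + 31684 - 36490)) = 70321*(256 - 8576) = 70321*(-8320) = -585070720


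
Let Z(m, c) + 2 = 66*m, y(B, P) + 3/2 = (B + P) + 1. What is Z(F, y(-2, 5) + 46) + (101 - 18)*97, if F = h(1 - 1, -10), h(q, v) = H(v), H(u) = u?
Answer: 7389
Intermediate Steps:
h(q, v) = v
y(B, P) = -1/2 + B + P (y(B, P) = -3/2 + ((B + P) + 1) = -3/2 + (1 + B + P) = -1/2 + B + P)
F = -10
Z(m, c) = -2 + 66*m
Z(F, y(-2, 5) + 46) + (101 - 18)*97 = (-2 + 66*(-10)) + (101 - 18)*97 = (-2 - 660) + 83*97 = -662 + 8051 = 7389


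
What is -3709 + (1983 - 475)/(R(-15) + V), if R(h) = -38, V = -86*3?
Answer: -274843/74 ≈ -3714.1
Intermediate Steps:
V = -258
-3709 + (1983 - 475)/(R(-15) + V) = -3709 + (1983 - 475)/(-38 - 258) = -3709 + 1508/(-296) = -3709 + 1508*(-1/296) = -3709 - 377/74 = -274843/74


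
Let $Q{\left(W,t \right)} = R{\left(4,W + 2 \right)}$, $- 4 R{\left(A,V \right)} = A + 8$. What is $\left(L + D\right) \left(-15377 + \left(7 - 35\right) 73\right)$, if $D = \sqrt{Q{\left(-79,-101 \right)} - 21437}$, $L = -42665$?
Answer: $743266965 - 139368 i \sqrt{335} \approx 7.4327 \cdot 10^{8} - 2.5509 \cdot 10^{6} i$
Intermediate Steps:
$R{\left(A,V \right)} = -2 - \frac{A}{4}$ ($R{\left(A,V \right)} = - \frac{A + 8}{4} = - \frac{8 + A}{4} = -2 - \frac{A}{4}$)
$Q{\left(W,t \right)} = -3$ ($Q{\left(W,t \right)} = -2 - 1 = -3$)
$D = 8 i \sqrt{335}$ ($D = \sqrt{-3 - 21437} = \sqrt{-21440} = 8 i \sqrt{335} \approx 146.42 i$)
$\left(L + D\right) \left(-15377 + \left(7 - 35\right) 73\right) = \left(-42665 + 8 i \sqrt{335}\right) \left(-15377 + \left(7 - 35\right) 73\right) = \left(-42665 + 8 i \sqrt{335}\right) \left(-15377 - 2044\right) = \left(-42665 + 8 i \sqrt{335}\right) \left(-17421\right) = 743266965 - 139368 i \sqrt{335}$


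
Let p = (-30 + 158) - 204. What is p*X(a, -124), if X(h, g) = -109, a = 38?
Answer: 8284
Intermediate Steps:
p = -76 (p = 128 - 204 = -76)
p*X(a, -124) = -76*(-109) = 8284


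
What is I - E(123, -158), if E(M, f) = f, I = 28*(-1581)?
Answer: -44110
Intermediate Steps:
I = -44268
I - E(123, -158) = -44268 - 1*(-158) = -44268 + 158 = -44110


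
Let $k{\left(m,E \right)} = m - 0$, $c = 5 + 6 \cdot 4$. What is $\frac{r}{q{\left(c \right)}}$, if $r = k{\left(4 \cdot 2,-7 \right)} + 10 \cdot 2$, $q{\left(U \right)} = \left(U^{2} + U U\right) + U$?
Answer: $\frac{28}{1711} \approx 0.016365$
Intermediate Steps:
$c = 29$ ($c = 5 + 24 = 29$)
$k{\left(m,E \right)} = m$ ($k{\left(m,E \right)} = m + 0 = m$)
$q{\left(U \right)} = U + 2 U^{2}$ ($q{\left(U \right)} = \left(U^{2} + U^{2}\right) + U = 2 U^{2} + U = U + 2 U^{2}$)
$r = 28$ ($r = 4 \cdot 2 + 10 \cdot 2 = 8 + 20 = 28$)
$\frac{r}{q{\left(c \right)}} = \frac{28}{29 \left(1 + 2 \cdot 29\right)} = \frac{28}{29 \left(1 + 58\right)} = \frac{28}{29 \cdot 59} = \frac{28}{1711}$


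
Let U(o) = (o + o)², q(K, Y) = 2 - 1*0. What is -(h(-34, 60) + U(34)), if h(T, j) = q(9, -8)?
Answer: -4626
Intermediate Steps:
q(K, Y) = 2 (q(K, Y) = 2 + 0 = 2)
h(T, j) = 2
U(o) = 4*o² (U(o) = (2*o)² = 4*o²)
-(h(-34, 60) + U(34)) = -(2 + 4*34²) = -(2 + 4*1156) = -(2 + 4624) = -1*4626 = -4626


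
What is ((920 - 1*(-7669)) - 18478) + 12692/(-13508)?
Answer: -33398326/3377 ≈ -9889.9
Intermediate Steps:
((920 - 1*(-7669)) - 18478) + 12692/(-13508) = ((920 + 7669) - 18478) + 12692*(-1/13508) = (8589 - 18478) - 3173/3377 = -9889 - 3173/3377 = -33398326/3377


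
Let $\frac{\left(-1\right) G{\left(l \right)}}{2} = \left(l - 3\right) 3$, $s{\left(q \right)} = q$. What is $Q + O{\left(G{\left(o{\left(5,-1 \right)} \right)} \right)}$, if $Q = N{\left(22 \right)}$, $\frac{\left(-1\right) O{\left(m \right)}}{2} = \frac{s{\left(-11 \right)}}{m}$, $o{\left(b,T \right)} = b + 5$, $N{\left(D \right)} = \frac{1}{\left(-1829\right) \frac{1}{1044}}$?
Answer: $- \frac{42043}{38409} \approx -1.0946$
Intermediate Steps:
$N{\left(D \right)} = - \frac{1044}{1829}$ ($N{\left(D \right)} = \frac{1}{\left(-1829\right) \frac{1}{1044}} = \frac{1}{- \frac{1829}{1044}} = - \frac{1044}{1829}$)
$o{\left(b,T \right)} = 5 + b$
$G{\left(l \right)} = 18 - 6 l$ ($G{\left(l \right)} = - 2 \left(l - 3\right) 3 = - 2 \left(-3 + l\right) 3 = - 2 \left(-9 + 3 l\right) = 18 - 6 l$)
$O{\left(m \right)} = \frac{22}{m}$ ($O{\left(m \right)} = - 2 \left(- \frac{11}{m}\right) = \frac{22}{m}$)
$Q = - \frac{1044}{1829} \approx -0.5708$
$Q + O{\left(G{\left(o{\left(5,-1 \right)} \right)} \right)} = - \frac{1044}{1829} + \frac{22}{18 - 6 \left(5 + 5\right)} = - \frac{1044}{1829} + \frac{22}{18 - 60} = - \frac{1044}{1829} + \frac{22}{-42} = - \frac{1044}{1829} + 22 \left(- \frac{1}{42}\right) = - \frac{1044}{1829} - \frac{11}{21} = - \frac{42043}{38409}$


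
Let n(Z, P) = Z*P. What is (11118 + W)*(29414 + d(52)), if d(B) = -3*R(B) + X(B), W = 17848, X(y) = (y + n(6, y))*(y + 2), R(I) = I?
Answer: 1416842924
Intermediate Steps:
n(Z, P) = P*Z
X(y) = 7*y*(2 + y) (X(y) = (y + y*6)*(y + 2) = (y + 6*y)*(2 + y) = (7*y)*(2 + y) = 7*y*(2 + y))
d(B) = -3*B + 7*B*(2 + B)
(11118 + W)*(29414 + d(52)) = (11118 + 17848)*(29414 + 52*(11 + 7*52)) = 28966*(29414 + 52*(11 + 364)) = 28966*(29414 + 52*375) = 28966*(29414 + 19500) = 28966*48914 = 1416842924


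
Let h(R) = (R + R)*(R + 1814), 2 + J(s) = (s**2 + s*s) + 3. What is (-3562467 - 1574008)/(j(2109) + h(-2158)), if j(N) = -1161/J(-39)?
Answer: -15630293425/4517953111 ≈ -3.4596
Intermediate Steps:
J(s) = 1 + 2*s**2 (J(s) = -2 + ((s**2 + s*s) + 3) = -2 + ((s**2 + s**2) + 3) = -2 + (2*s**2 + 3) = -2 + (3 + 2*s**2) = 1 + 2*s**2)
j(N) = -1161/3043 (j(N) = -1161/(1 + 2*(-39)**2) = -1161/(1 + 2*1521) = -1161/(1 + 3042) = -1161/3043)
h(R) = 2*R*(1814 + R) (h(R) = (2*R)*(1814 + R) = 2*R*(1814 + R))
(-3562467 - 1574008)/(j(2109) + h(-2158)) = (-3562467 - 1574008)/(-1161/3043 + 2*(-2158)*(1814 - 2158)) = -5136475/(-1161/3043 + 2*(-2158)*(-344)) = -5136475/(-1161/3043 + 1484704) = -5136475/4517953111/3043 = -5136475*3043/4517953111 = -15630293425/4517953111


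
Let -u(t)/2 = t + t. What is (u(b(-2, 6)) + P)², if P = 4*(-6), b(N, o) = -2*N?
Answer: 1600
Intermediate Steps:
u(t) = -4*t (u(t) = -2*(t + t) = -4*t)
P = -24
(u(b(-2, 6)) + P)² = (-(-8)*(-2) - 24)² = (-4*4 - 24)² = (-16 - 24)² = (-40)² = 1600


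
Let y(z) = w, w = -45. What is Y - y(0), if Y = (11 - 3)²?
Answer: 109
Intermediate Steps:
Y = 64 (Y = 8² = 64)
y(z) = -45
Y - y(0) = 64 - 1*(-45) = 64 + 45 = 109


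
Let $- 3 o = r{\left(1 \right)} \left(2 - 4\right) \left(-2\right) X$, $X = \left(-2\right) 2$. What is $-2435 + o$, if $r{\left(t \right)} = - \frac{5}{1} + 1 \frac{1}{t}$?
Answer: $- \frac{7369}{3} \approx -2456.3$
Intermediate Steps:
$X = -4$
$r{\left(t \right)} = -5 + \frac{1}{t}$ ($r{\left(t \right)} = \left(-5\right) 1 + \frac{1}{t} = -5 + \frac{1}{t}$)
$o = - \frac{64}{3}$ ($o = - \frac{\left(-5 + 1^{-1}\right) \left(2 - 4\right) \left(-2\right) \left(-4\right)}{3} = - \frac{\left(-5 + 1\right) \left(\left(-2\right) \left(-2\right)\right) \left(-4\right)}{3} = - \frac{\left(-4\right) 4 \left(-4\right)}{3} = - \frac{\left(-16\right) \left(-4\right)}{3} = \left(- \frac{1}{3}\right) 64 = - \frac{64}{3} \approx -21.333$)
$-2435 + o = -2435 - \frac{64}{3} = - \frac{7369}{3}$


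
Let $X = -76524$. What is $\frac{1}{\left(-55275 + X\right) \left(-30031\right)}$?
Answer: $\frac{1}{3958055769} \approx 2.5265 \cdot 10^{-10}$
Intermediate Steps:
$\frac{1}{\left(-55275 + X\right) \left(-30031\right)} = \frac{1}{\left(-55275 - 76524\right) \left(-30031\right)} = \frac{1}{-131799} \left(- \frac{1}{30031}\right) = \left(- \frac{1}{131799}\right) \left(- \frac{1}{30031}\right) = \frac{1}{3958055769}$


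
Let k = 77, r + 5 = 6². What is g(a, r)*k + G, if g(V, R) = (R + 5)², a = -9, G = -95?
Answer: 99697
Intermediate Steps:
r = 31 (r = -5 + 6² = -5 + 36 = 31)
g(V, R) = (5 + R)²
g(a, r)*k + G = (5 + 31)²*77 - 95 = 36²*77 - 95 = 1296*77 - 95 = 99792 - 95 = 99697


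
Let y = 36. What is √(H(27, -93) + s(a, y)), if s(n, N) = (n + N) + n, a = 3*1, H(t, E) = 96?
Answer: √138 ≈ 11.747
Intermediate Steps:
a = 3
s(n, N) = N + 2*n (s(n, N) = (N + n) + n = N + 2*n)
√(H(27, -93) + s(a, y)) = √(96 + (36 + 2*3)) = √(96 + (36 + 6)) = √(96 + 42) = √138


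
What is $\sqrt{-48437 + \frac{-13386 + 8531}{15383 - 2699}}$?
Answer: $\frac{19 i \sqrt{5396670993}}{6342} \approx 220.08 i$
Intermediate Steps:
$\sqrt{-48437 + \frac{-13386 + 8531}{15383 - 2699}} = \sqrt{-48437 - \frac{4855}{12684}} = \sqrt{- \frac{614379763}{12684}} = \frac{19 i \sqrt{5396670993}}{6342}$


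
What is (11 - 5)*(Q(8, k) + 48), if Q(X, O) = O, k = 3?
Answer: 306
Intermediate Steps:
(11 - 5)*(Q(8, k) + 48) = (11 - 5)*(3 + 48) = 6*51 = 306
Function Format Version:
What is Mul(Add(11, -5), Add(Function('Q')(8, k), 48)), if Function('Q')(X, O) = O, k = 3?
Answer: 306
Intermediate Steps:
Mul(Add(11, -5), Add(Function('Q')(8, k), 48)) = Mul(Add(11, -5), Add(3, 48)) = Mul(6, 51) = 306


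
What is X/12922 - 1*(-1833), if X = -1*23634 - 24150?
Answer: 11819121/6461 ≈ 1829.3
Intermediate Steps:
X = -47784 (X = -23634 - 24150 = -47784)
X/12922 - 1*(-1833) = -47784/12922 - 1*(-1833) = -47784*1/12922 + 1833 = -23892/6461 + 1833 = 11819121/6461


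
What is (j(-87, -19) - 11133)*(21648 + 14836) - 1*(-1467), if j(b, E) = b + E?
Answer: -410042209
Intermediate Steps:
j(b, E) = E + b
(j(-87, -19) - 11133)*(21648 + 14836) - 1*(-1467) = ((-19 - 87) - 11133)*(21648 + 14836) - 1*(-1467) = (-106 - 11133)*36484 + 1467 = -11239*36484 + 1467 = -410043676 + 1467 = -410042209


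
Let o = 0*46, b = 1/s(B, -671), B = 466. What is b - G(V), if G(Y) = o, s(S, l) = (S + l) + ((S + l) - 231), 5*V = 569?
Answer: -1/641 ≈ -0.0015601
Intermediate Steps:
V = 569/5 (V = (⅕)*569 = 569/5 ≈ 113.80)
s(S, l) = -231 + 2*S + 2*l (s(S, l) = (S + l) + (-231 + S + l) = -231 + 2*S + 2*l)
b = -1/641 (b = 1/(-231 + 2*466 + 2*(-671)) = 1/(-231 + 932 - 1342) = 1/(-641) = -1/641 ≈ -0.0015601)
o = 0
G(Y) = 0
b - G(V) = -1/641 - 1*0 = -1/641 + 0 = -1/641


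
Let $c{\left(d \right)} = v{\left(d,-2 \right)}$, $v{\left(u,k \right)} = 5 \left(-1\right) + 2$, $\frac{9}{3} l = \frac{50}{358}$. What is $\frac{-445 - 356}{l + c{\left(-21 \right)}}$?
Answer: $\frac{430137}{1586} \approx 271.21$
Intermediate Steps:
$l = \frac{25}{537}$ ($l = \frac{50 \cdot \frac{1}{358}}{3} = \frac{1}{3} \cdot \frac{25}{179} = \frac{25}{537} \approx 0.046555$)
$v{\left(u,k \right)} = -3$ ($v{\left(u,k \right)} = -5 + 2 = -3$)
$c{\left(d \right)} = -3$
$\frac{-445 - 356}{l + c{\left(-21 \right)}} = \frac{-445 - 356}{\frac{25}{537} - 3} = - \frac{801}{- \frac{1586}{537}} = \left(-801\right) \left(- \frac{537}{1586}\right) = \frac{430137}{1586}$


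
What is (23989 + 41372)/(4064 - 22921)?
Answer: -65361/18857 ≈ -3.4661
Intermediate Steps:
(23989 + 41372)/(4064 - 22921) = 65361/(-18857) = 65361*(-1/18857) = -65361/18857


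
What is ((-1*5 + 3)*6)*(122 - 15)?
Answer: -1284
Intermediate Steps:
((-1*5 + 3)*6)*(122 - 15) = ((-5 + 3)*6)*107 = -2*6*107 = -12*107 = -1284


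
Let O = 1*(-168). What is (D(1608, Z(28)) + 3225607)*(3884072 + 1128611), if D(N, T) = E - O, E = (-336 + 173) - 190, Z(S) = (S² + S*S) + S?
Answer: 16168018027226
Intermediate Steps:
Z(S) = S + 2*S² (Z(S) = (S² + S²) + S = 2*S² + S = S + 2*S²)
O = -168
E = -353 (E = -163 - 190 = -353)
D(N, T) = -185 (D(N, T) = -353 - 1*(-168) = -353 + 168 = -185)
(D(1608, Z(28)) + 3225607)*(3884072 + 1128611) = (-185 + 3225607)*(3884072 + 1128611) = 3225422*5012683 = 16168018027226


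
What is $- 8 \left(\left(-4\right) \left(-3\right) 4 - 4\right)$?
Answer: $-352$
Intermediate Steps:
$- 8 \left(\left(-4\right) \left(-3\right) 4 - 4\right) = - 8 \left(12 \cdot 4 - 4\right) = - 8 \left(48 - 4\right) = \left(-8\right) 44 = -352$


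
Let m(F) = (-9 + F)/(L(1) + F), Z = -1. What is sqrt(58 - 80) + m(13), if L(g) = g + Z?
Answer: 4/13 + I*sqrt(22) ≈ 0.30769 + 4.6904*I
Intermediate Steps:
L(g) = -1 + g (L(g) = g - 1 = -1 + g)
m(F) = (-9 + F)/F (m(F) = (-9 + F)/((-1 + 1) + F) = (-9 + F)/(0 + F) = (-9 + F)/F)
sqrt(58 - 80) + m(13) = sqrt(58 - 80) + (-9 + 13)/13 = sqrt(-22) + (1/13)*4 = I*sqrt(22) + 4/13 = 4/13 + I*sqrt(22)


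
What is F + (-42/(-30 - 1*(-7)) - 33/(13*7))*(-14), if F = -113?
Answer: -39913/299 ≈ -133.49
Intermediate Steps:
F + (-42/(-30 - 1*(-7)) - 33/(13*7))*(-14) = -113 + (-42/(-30 - 1*(-7)) - 33/(13*7))*(-14) = -113 + (-42/(-30 + 7) - 33/91)*(-14) = -113 + (-42/(-23) - 33*1/91)*(-14) = -113 + (-42*(-1/23) - 33/91)*(-14) = -113 + (42/23 - 33/91)*(-14) = -113 + (3063/2093)*(-14) = -113 - 6126/299 = -39913/299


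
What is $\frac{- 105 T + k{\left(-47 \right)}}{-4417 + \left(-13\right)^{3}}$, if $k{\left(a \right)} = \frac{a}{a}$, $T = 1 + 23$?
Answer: $\frac{2519}{6614} \approx 0.38086$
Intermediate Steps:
$T = 24$
$k{\left(a \right)} = 1$
$\frac{- 105 T + k{\left(-47 \right)}}{-4417 + \left(-13\right)^{3}} = \frac{\left(-105\right) 24 + 1}{-4417 + \left(-13\right)^{3}} = \frac{-2520 + 1}{-4417 - 2197} = - \frac{2519}{-6614} = \left(-2519\right) \left(- \frac{1}{6614}\right) = \frac{2519}{6614}$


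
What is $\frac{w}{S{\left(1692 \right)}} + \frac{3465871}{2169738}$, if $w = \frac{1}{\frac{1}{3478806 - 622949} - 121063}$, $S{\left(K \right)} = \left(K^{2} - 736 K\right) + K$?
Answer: $\frac{107795361857649633395183}{67483092373328357553960} \approx 1.5974$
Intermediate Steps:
$S{\left(K \right)} = K^{2} - 735 K$
$w = - \frac{2855857}{345738615990}$ ($w = \frac{1}{\frac{1}{2855857} - 121063} = \frac{1}{- \frac{345738615990}{2855857}} = - \frac{2855857}{345738615990} \approx -8.2602 \cdot 10^{-6}$)
$\frac{w}{S{\left(1692 \right)}} + \frac{3465871}{2169738} = - \frac{2855857}{345738615990 \cdot 1692 \left(-735 + 1692\right)} + \frac{3465871}{2169738} = - \frac{2855857}{345738615990 \cdot 1692 \cdot 957} + 3465871 \cdot \frac{1}{2169738} = - \frac{2855857}{345738615990 \cdot 1619244} + \frac{3465871}{2169738} = \left(- \frac{2855857}{345738615990}\right) \frac{1}{1619244} + \frac{3465871}{2169738} = - \frac{2855857}{559835179510111560} + \frac{3465871}{2169738} = \frac{107795361857649633395183}{67483092373328357553960}$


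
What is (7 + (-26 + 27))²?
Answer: 64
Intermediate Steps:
(7 + (-26 + 27))² = (7 + 1)² = 8² = 64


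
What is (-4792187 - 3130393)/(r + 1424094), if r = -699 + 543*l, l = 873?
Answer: -1320430/316239 ≈ -4.1754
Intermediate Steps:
r = 473340 (r = -699 + 543*873 = -699 + 474039 = 473340)
(-4792187 - 3130393)/(r + 1424094) = (-4792187 - 3130393)/(473340 + 1424094) = -7922580/1897434 = -7922580*1/1897434 = -1320430/316239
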